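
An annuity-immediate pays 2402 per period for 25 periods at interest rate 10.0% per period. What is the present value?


PV = PMT * (1 - (1+i)^(-n)) / i
= 2402 * (1 - (1+0.1)^(-25)) / 0.1
= 2402 * (1 - 0.092296) / 0.1
= 2402 * 9.07704
= 21803.0501


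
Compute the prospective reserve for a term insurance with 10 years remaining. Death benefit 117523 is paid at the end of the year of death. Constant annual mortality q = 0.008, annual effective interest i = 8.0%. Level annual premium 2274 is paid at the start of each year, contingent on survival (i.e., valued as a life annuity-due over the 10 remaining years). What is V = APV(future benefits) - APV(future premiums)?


v = 1/(1+i) = 0.925926
APV(future benefits) per unit = sum_{k=0}^{9} k_p_x * q * v^(k+1) = 0.052051
APV(future benefits) = 117523 * 0.052051 = 6117.1369
Life annuity-due factor ä_{x:10} = sum_{k=0}^{9} k_p_x * v^k = 7.026824
APV(future premiums) = 2274 * 7.026824 = 15978.9986
V = 6117.1369 - 15978.9986
= -9861.8617


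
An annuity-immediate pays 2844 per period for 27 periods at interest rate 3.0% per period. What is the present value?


PV = PMT * (1 - (1+i)^(-n)) / i
= 2844 * (1 - (1+0.03)^(-27)) / 0.03
= 2844 * (1 - 0.450189) / 0.03
= 2844 * 18.327031
= 52122.0775


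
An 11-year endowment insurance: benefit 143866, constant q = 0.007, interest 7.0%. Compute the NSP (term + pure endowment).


Term component = 7327.1672
Pure endowment = 11_p_x * v^11 * benefit = 0.925639 * 0.475093 * 143866 = 63267.1611
NSP = 70594.3283


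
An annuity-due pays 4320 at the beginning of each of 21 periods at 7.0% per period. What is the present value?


PV_due = PMT * (1-(1+i)^(-n))/i * (1+i)
PV_immediate = 46809.4781
PV_due = 46809.4781 * 1.07
= 50086.1415


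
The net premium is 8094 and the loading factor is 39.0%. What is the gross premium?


Gross = net * (1 + loading)
= 8094 * (1 + 0.39)
= 8094 * 1.39
= 11250.66


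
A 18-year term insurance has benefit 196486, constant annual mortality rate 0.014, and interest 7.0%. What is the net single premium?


NSP = benefit * sum_{k=0}^{n-1} k_p_x * q * v^(k+1)
With constant q=0.014, v=0.934579
Sum = 0.128408
NSP = 196486 * 0.128408
= 25230.4541


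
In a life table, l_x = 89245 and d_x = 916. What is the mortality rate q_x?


q_x = d_x / l_x
= 916 / 89245
= 0.0103


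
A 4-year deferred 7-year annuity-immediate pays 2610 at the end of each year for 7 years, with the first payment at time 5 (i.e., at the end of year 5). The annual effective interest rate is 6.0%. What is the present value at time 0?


PV at time 4 of the 7-year annuity-immediate:
a_n = 2610 * (1-(1+0.06)^(-7))/0.06 = 14570.0156
Discount back 4 years to time 0:
PV = 14570.0156 * (1+0.06)^(-4)
= 14570.0156 * 0.792094
= 11540.817


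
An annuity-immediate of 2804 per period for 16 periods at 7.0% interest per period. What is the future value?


FV = PMT * ((1+i)^n - 1) / i
= 2804 * ((1.07)^16 - 1) / 0.07
= 2804 * (2.952164 - 1) / 0.07
= 78198.1022


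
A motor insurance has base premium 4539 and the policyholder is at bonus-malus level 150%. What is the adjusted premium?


adjusted = base * BM_level / 100
= 4539 * 150 / 100
= 4539 * 1.5
= 6808.5


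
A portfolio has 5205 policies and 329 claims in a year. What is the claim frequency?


frequency = claims / policies
= 329 / 5205
= 0.0632


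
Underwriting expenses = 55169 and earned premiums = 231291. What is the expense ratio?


Expense ratio = expenses / premiums
= 55169 / 231291
= 0.2385


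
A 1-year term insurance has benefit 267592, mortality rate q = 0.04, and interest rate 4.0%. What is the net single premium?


NSP = benefit * q * v
v = 1/(1+i) = 0.961538
NSP = 267592 * 0.04 * 0.961538
= 10292.0


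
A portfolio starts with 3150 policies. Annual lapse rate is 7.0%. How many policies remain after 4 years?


remaining = initial * (1 - lapse)^years
= 3150 * (1 - 0.07)^4
= 3150 * 0.748052
= 2356.3638


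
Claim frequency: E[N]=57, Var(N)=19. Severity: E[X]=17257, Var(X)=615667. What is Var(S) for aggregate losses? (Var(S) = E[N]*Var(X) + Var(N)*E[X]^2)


Var(S) = E[N]*Var(X) + Var(N)*E[X]^2
= 57*615667 + 19*17257^2
= 35093019 + 5658276931
= 5.6934e+09


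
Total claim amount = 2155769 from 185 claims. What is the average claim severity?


severity = total / number
= 2155769 / 185
= 11652.8054


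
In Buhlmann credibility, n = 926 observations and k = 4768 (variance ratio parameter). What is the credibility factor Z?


Z = n / (n + k)
= 926 / (926 + 4768)
= 926 / 5694
= 0.1626


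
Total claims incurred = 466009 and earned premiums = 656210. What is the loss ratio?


Loss ratio = claims / premiums
= 466009 / 656210
= 0.7102


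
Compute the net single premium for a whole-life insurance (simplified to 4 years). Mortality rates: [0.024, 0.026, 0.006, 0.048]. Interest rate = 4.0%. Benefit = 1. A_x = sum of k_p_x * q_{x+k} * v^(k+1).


v = 0.961538
Year 0: k_p_x=1.0, q=0.024, term=0.023077
Year 1: k_p_x=0.976, q=0.026, term=0.023462
Year 2: k_p_x=0.950624, q=0.006, term=0.005071
Year 3: k_p_x=0.94492, q=0.048, term=0.038771
A_x = 0.0904


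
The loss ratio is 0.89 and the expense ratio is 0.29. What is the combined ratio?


Combined ratio = loss ratio + expense ratio
= 0.89 + 0.29
= 1.18


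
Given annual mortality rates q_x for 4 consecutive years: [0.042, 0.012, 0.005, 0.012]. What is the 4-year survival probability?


p_k = 1 - q_k for each year
Survival = product of (1 - q_k)
= 0.958 * 0.988 * 0.995 * 0.988
= 0.9305


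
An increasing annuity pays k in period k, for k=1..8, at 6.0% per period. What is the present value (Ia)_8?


(Ia)_n = sum_{k=1}^{n} k * v^k, v = 1/(1+i)
v = 0.943396
Sum computed term by term:
(Ia)_8 = 26.0514


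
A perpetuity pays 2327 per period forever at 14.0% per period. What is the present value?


PV = PMT / i
= 2327 / 0.14
= 16621.4286


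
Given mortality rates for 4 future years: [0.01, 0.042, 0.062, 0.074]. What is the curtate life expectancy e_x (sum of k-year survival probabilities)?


e_x = sum_{k=1}^{n} k_p_x
k_p_x values:
  1_p_x = 0.99
  2_p_x = 0.94842
  3_p_x = 0.889618
  4_p_x = 0.823786
e_x = 3.6518


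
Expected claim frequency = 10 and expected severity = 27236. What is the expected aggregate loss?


E[S] = E[N] * E[X]
= 10 * 27236
= 272360


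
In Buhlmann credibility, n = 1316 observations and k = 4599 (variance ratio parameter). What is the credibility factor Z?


Z = n / (n + k)
= 1316 / (1316 + 4599)
= 1316 / 5915
= 0.2225


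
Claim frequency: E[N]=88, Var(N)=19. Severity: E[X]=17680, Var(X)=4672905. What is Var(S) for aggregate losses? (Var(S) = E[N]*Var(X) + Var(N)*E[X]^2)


Var(S) = E[N]*Var(X) + Var(N)*E[X]^2
= 88*4672905 + 19*17680^2
= 411215640 + 5939065600
= 6.3503e+09


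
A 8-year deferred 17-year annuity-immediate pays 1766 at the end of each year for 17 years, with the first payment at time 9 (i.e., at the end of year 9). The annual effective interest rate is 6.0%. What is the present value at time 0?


PV at time 8 of the 17-year annuity-immediate:
a_n = 1766 * (1-(1+0.06)^(-17))/0.06 = 18502.8406
Discount back 8 years to time 0:
PV = 18502.8406 * (1+0.06)^(-8)
= 18502.8406 * 0.627412
= 11608.9111


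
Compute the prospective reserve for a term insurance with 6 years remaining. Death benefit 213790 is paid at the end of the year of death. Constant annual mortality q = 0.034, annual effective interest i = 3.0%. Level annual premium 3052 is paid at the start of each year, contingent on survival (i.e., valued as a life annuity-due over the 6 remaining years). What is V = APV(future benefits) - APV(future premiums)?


v = 1/(1+i) = 0.970874
APV(future benefits) per unit = sum_{k=0}^{5} k_p_x * q * v^(k+1) = 0.169725
APV(future benefits) = 213790 * 0.169725 = 36285.5045
Life annuity-due factor ä_{x:6} = sum_{k=0}^{5} k_p_x * v^k = 5.141669
APV(future premiums) = 3052 * 5.141669 = 15692.3727
V = 36285.5045 - 15692.3727
= 20593.1317


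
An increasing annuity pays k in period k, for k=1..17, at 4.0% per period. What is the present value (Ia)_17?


(Ia)_n = sum_{k=1}^{n} k * v^k, v = 1/(1+i)
v = 0.961538
Sum computed term by term:
(Ia)_17 = 98.1238


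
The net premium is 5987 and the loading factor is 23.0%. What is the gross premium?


Gross = net * (1 + loading)
= 5987 * (1 + 0.23)
= 5987 * 1.23
= 7364.01


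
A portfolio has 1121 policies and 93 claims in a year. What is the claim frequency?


frequency = claims / policies
= 93 / 1121
= 0.083


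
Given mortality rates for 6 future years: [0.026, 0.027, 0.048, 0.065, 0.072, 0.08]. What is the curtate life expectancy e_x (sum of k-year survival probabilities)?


e_x = sum_{k=1}^{n} k_p_x
k_p_x values:
  1_p_x = 0.974
  2_p_x = 0.947702
  3_p_x = 0.902212
  4_p_x = 0.843569
  5_p_x = 0.782832
  6_p_x = 0.720205
e_x = 5.1705


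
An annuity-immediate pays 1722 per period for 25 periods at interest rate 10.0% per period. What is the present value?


PV = PMT * (1 - (1+i)^(-n)) / i
= 1722 * (1 - (1+0.1)^(-25)) / 0.1
= 1722 * (1 - 0.092296) / 0.1
= 1722 * 9.07704
= 15630.6629


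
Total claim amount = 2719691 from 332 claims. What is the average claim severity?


severity = total / number
= 2719691 / 332
= 8191.8404


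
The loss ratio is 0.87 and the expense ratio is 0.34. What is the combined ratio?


Combined ratio = loss ratio + expense ratio
= 0.87 + 0.34
= 1.21


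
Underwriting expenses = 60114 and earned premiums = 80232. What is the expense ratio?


Expense ratio = expenses / premiums
= 60114 / 80232
= 0.7493


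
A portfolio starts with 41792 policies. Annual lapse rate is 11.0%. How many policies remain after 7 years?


remaining = initial * (1 - lapse)^years
= 41792 * (1 - 0.11)^7
= 41792 * 0.442313
= 18485.1595


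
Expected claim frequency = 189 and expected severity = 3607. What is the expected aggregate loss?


E[S] = E[N] * E[X]
= 189 * 3607
= 681723


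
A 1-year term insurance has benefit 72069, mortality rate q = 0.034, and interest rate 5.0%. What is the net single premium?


NSP = benefit * q * v
v = 1/(1+i) = 0.952381
NSP = 72069 * 0.034 * 0.952381
= 2333.6629


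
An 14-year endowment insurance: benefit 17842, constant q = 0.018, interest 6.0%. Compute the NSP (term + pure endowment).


Term component = 2705.1718
Pure endowment = 14_p_x * v^14 * benefit = 0.775463 * 0.442301 * 17842 = 6119.5889
NSP = 8824.7607


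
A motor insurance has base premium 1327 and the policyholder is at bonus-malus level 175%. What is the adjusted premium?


adjusted = base * BM_level / 100
= 1327 * 175 / 100
= 1327 * 1.75
= 2322.25


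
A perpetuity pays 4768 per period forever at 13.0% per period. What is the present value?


PV = PMT / i
= 4768 / 0.13
= 36676.9231


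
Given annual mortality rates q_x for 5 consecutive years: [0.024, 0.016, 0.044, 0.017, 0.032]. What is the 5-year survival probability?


p_k = 1 - q_k for each year
Survival = product of (1 - q_k)
= 0.976 * 0.984 * 0.956 * 0.983 * 0.968
= 0.8736


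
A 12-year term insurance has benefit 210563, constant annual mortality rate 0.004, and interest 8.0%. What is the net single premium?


NSP = benefit * sum_{k=0}^{n-1} k_p_x * q * v^(k+1)
With constant q=0.004, v=0.925926
Sum = 0.029597
NSP = 210563 * 0.029597
= 6232.0019


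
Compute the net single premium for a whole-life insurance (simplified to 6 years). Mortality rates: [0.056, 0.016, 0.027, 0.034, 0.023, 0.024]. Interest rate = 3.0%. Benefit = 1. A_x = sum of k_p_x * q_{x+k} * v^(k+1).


v = 0.970874
Year 0: k_p_x=1.0, q=0.056, term=0.054369
Year 1: k_p_x=0.944, q=0.016, term=0.014237
Year 2: k_p_x=0.928896, q=0.027, term=0.022952
Year 3: k_p_x=0.903816, q=0.034, term=0.027303
Year 4: k_p_x=0.873086, q=0.023, term=0.017322
Year 5: k_p_x=0.853005, q=0.024, term=0.017145
A_x = 0.1533


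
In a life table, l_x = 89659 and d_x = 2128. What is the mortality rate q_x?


q_x = d_x / l_x
= 2128 / 89659
= 0.0237


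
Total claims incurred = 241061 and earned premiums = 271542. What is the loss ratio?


Loss ratio = claims / premiums
= 241061 / 271542
= 0.8877


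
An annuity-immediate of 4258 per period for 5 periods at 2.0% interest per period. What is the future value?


FV = PMT * ((1+i)^n - 1) / i
= 4258 * ((1.02)^5 - 1) / 0.02
= 4258 * (1.104081 - 1) / 0.02
= 22158.803


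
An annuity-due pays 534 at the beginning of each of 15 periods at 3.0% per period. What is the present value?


PV_due = PMT * (1-(1+i)^(-n))/i * (1+i)
PV_immediate = 6374.8573
PV_due = 6374.8573 * 1.03
= 6566.1031


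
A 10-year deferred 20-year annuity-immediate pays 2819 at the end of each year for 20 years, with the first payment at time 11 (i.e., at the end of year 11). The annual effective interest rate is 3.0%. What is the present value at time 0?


PV at time 10 of the 20-year annuity-immediate:
a_n = 2819 * (1-(1+0.03)^(-20))/0.03 = 41939.6016
Discount back 10 years to time 0:
PV = 41939.6016 * (1+0.03)^(-10)
= 41939.6016 * 0.744094
= 31207.0024


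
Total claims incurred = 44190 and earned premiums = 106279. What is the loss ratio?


Loss ratio = claims / premiums
= 44190 / 106279
= 0.4158


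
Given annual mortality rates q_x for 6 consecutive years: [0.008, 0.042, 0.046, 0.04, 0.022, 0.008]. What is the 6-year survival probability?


p_k = 1 - q_k for each year
Survival = product of (1 - q_k)
= 0.992 * 0.958 * 0.954 * 0.96 * 0.978 * 0.992
= 0.8444


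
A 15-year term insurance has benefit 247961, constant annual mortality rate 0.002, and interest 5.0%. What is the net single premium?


NSP = benefit * sum_{k=0}^{n-1} k_p_x * q * v^(k+1)
With constant q=0.002, v=0.952381
Sum = 0.020508
NSP = 247961 * 0.020508
= 5085.2331


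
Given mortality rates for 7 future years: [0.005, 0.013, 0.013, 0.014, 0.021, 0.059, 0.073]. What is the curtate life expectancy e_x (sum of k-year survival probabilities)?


e_x = sum_{k=1}^{n} k_p_x
k_p_x values:
  1_p_x = 0.995
  2_p_x = 0.982065
  3_p_x = 0.969298
  4_p_x = 0.955728
  5_p_x = 0.935658
  6_p_x = 0.880454
  7_p_x = 0.816181
e_x = 6.5344


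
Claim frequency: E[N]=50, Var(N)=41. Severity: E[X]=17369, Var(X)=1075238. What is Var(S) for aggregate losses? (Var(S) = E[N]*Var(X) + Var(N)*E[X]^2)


Var(S) = E[N]*Var(X) + Var(N)*E[X]^2
= 50*1075238 + 41*17369^2
= 53761900 + 12368968601
= 1.2423e+10


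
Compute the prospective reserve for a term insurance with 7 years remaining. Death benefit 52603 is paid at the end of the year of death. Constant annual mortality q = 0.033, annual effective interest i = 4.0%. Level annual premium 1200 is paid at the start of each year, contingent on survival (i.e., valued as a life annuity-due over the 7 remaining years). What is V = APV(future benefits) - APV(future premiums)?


v = 1/(1+i) = 0.961538
APV(future benefits) per unit = sum_{k=0}^{6} k_p_x * q * v^(k+1) = 0.180447
APV(future benefits) = 52603 * 0.180447 = 9492.0274
Life annuity-due factor ä_{x:7} = sum_{k=0}^{6} k_p_x * v^k = 5.686799
APV(future premiums) = 1200 * 5.686799 = 6824.1587
V = 9492.0274 - 6824.1587
= 2667.8687


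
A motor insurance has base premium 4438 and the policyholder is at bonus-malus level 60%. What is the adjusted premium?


adjusted = base * BM_level / 100
= 4438 * 60 / 100
= 4438 * 0.6
= 2662.8


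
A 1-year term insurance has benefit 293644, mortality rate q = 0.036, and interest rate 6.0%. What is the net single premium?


NSP = benefit * q * v
v = 1/(1+i) = 0.943396
NSP = 293644 * 0.036 * 0.943396
= 9972.8151


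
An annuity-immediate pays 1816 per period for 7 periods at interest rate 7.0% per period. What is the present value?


PV = PMT * (1 - (1+i)^(-n)) / i
= 1816 * (1 - (1+0.07)^(-7)) / 0.07
= 1816 * (1 - 0.62275) / 0.07
= 1816 * 5.389289
= 9786.9496


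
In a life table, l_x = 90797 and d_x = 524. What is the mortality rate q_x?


q_x = d_x / l_x
= 524 / 90797
= 0.0058


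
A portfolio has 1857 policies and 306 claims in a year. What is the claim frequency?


frequency = claims / policies
= 306 / 1857
= 0.1648


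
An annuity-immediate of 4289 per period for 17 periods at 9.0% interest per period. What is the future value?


FV = PMT * ((1+i)^n - 1) / i
= 4289 * ((1.09)^17 - 1) / 0.09
= 4289 * (4.327633 - 1) / 0.09
= 158580.2189


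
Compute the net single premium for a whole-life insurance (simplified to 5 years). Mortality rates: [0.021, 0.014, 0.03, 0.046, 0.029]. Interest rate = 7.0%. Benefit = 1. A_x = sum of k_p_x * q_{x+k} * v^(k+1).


v = 0.934579
Year 0: k_p_x=1.0, q=0.021, term=0.019626
Year 1: k_p_x=0.979, q=0.014, term=0.011971
Year 2: k_p_x=0.965294, q=0.03, term=0.023639
Year 3: k_p_x=0.936335, q=0.046, term=0.032859
Year 4: k_p_x=0.893264, q=0.029, term=0.01847
A_x = 0.1066


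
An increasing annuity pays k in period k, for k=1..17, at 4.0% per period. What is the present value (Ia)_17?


(Ia)_n = sum_{k=1}^{n} k * v^k, v = 1/(1+i)
v = 0.961538
Sum computed term by term:
(Ia)_17 = 98.1238


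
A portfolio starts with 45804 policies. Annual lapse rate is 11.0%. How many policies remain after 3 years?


remaining = initial * (1 - lapse)^years
= 45804 * (1 - 0.11)^3
= 45804 * 0.704969
= 32290.4001


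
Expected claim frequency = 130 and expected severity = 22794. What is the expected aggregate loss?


E[S] = E[N] * E[X]
= 130 * 22794
= 2.9632e+06


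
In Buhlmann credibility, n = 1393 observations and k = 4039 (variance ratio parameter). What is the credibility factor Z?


Z = n / (n + k)
= 1393 / (1393 + 4039)
= 1393 / 5432
= 0.2564


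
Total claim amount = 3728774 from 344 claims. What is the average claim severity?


severity = total / number
= 3728774 / 344
= 10839.4593


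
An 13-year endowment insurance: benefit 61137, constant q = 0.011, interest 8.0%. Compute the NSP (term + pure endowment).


Term component = 5036.7725
Pure endowment = 13_p_x * v^13 * benefit = 0.866068 * 0.367698 * 61137 = 19469.1546
NSP = 24505.9271


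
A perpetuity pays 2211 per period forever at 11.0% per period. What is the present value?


PV = PMT / i
= 2211 / 0.11
= 20100.0


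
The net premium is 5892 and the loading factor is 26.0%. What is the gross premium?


Gross = net * (1 + loading)
= 5892 * (1 + 0.26)
= 5892 * 1.26
= 7423.92


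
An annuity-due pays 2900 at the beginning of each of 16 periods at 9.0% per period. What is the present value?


PV_due = PMT * (1-(1+i)^(-n))/i * (1+i)
PV_immediate = 24106.4188
PV_due = 24106.4188 * 1.09
= 26275.9964


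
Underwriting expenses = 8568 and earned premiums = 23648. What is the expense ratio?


Expense ratio = expenses / premiums
= 8568 / 23648
= 0.3623


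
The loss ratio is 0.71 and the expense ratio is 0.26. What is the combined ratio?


Combined ratio = loss ratio + expense ratio
= 0.71 + 0.26
= 0.97


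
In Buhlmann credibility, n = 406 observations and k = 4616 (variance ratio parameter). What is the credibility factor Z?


Z = n / (n + k)
= 406 / (406 + 4616)
= 406 / 5022
= 0.0808


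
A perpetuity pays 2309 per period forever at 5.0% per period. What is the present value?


PV = PMT / i
= 2309 / 0.05
= 46180.0


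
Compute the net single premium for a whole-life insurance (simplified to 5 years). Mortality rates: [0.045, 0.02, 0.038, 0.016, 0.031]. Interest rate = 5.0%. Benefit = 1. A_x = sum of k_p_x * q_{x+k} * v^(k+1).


v = 0.952381
Year 0: k_p_x=1.0, q=0.045, term=0.042857
Year 1: k_p_x=0.955, q=0.02, term=0.017324
Year 2: k_p_x=0.9359, q=0.038, term=0.030722
Year 3: k_p_x=0.900336, q=0.016, term=0.011851
Year 4: k_p_x=0.88593, q=0.031, term=0.021519
A_x = 0.1243


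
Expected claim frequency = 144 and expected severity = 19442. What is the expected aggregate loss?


E[S] = E[N] * E[X]
= 144 * 19442
= 2.7996e+06


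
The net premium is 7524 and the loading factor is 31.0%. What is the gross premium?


Gross = net * (1 + loading)
= 7524 * (1 + 0.31)
= 7524 * 1.31
= 9856.44


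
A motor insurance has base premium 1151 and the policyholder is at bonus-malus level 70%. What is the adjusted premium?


adjusted = base * BM_level / 100
= 1151 * 70 / 100
= 1151 * 0.7
= 805.7


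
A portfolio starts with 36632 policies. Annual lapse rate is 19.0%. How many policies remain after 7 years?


remaining = initial * (1 - lapse)^years
= 36632 * (1 - 0.19)^7
= 36632 * 0.228768
= 8380.2266


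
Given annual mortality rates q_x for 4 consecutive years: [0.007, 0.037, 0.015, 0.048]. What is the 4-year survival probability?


p_k = 1 - q_k for each year
Survival = product of (1 - q_k)
= 0.993 * 0.963 * 0.985 * 0.952
= 0.8967


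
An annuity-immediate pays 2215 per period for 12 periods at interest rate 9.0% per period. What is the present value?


PV = PMT * (1 - (1+i)^(-n)) / i
= 2215 * (1 - (1+0.09)^(-12)) / 0.09
= 2215 * (1 - 0.355535) / 0.09
= 2215 * 7.160725
= 15861.0065


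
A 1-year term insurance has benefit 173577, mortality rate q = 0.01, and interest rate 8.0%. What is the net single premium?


NSP = benefit * q * v
v = 1/(1+i) = 0.925926
NSP = 173577 * 0.01 * 0.925926
= 1607.1944


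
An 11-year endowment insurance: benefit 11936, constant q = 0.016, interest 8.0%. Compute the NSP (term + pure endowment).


Term component = 1274.8496
Pure endowment = 11_p_x * v^11 * benefit = 0.837425 * 0.428883 * 11936 = 4286.9023
NSP = 5561.7519


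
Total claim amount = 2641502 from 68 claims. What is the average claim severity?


severity = total / number
= 2641502 / 68
= 38845.6176


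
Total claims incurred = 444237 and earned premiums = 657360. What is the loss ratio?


Loss ratio = claims / premiums
= 444237 / 657360
= 0.6758


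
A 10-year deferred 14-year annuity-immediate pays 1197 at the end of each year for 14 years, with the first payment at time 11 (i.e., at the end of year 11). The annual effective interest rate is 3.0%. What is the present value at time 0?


PV at time 10 of the 14-year annuity-immediate:
a_n = 1197 * (1-(1+0.03)^(-14))/0.03 = 13521.3995
Discount back 10 years to time 0:
PV = 13521.3995 * (1+0.03)^(-10)
= 13521.3995 * 0.744094
= 10061.1911


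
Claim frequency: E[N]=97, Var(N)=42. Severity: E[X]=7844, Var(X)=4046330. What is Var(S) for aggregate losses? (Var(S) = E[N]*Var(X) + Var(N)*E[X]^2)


Var(S) = E[N]*Var(X) + Var(N)*E[X]^2
= 97*4046330 + 42*7844^2
= 392494010 + 2584190112
= 2.9767e+09


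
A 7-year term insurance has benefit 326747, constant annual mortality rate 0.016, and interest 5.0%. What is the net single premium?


NSP = benefit * sum_{k=0}^{n-1} k_p_x * q * v^(k+1)
With constant q=0.016, v=0.952381
Sum = 0.088532
NSP = 326747 * 0.088532
= 28927.5753


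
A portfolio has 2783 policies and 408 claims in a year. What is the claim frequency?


frequency = claims / policies
= 408 / 2783
= 0.1466


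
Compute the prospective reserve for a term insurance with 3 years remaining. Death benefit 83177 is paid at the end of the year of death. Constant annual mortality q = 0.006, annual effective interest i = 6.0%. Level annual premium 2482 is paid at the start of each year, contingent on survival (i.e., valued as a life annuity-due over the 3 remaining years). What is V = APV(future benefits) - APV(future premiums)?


v = 1/(1+i) = 0.943396
APV(future benefits) per unit = sum_{k=0}^{2} k_p_x * q * v^(k+1) = 0.015946
APV(future benefits) = 83177 * 0.015946 = 1326.3205
Life annuity-due factor ä_{x:3} = sum_{k=0}^{2} k_p_x * v^k = 2.817084
APV(future premiums) = 2482 * 2.817084 = 6992.0034
V = 1326.3205 - 6992.0034
= -5665.6829


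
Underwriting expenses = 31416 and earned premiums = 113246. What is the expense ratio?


Expense ratio = expenses / premiums
= 31416 / 113246
= 0.2774


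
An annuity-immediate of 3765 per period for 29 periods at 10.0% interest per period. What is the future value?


FV = PMT * ((1+i)^n - 1) / i
= 3765 * ((1.1)^29 - 1) / 0.1
= 3765 * (15.863093 - 1) / 0.1
= 559595.4504


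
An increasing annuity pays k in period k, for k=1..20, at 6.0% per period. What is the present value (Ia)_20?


(Ia)_n = sum_{k=1}^{n} k * v^k, v = 1/(1+i)
v = 0.943396
Sum computed term by term:
(Ia)_20 = 98.7004


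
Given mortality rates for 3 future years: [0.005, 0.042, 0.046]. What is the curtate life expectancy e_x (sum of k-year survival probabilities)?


e_x = sum_{k=1}^{n} k_p_x
k_p_x values:
  1_p_x = 0.995
  2_p_x = 0.95321
  3_p_x = 0.909362
e_x = 2.8576


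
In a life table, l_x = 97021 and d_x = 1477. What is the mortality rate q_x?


q_x = d_x / l_x
= 1477 / 97021
= 0.0152


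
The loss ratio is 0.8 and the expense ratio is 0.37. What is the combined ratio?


Combined ratio = loss ratio + expense ratio
= 0.8 + 0.37
= 1.17


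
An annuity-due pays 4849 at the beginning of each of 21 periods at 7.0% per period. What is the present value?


PV_due = PMT * (1-(1+i)^(-n))/i * (1+i)
PV_immediate = 52541.472
PV_due = 52541.472 * 1.07
= 56219.3751


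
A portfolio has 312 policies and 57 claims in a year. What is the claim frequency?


frequency = claims / policies
= 57 / 312
= 0.1827


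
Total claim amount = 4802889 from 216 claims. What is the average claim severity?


severity = total / number
= 4802889 / 216
= 22235.5972


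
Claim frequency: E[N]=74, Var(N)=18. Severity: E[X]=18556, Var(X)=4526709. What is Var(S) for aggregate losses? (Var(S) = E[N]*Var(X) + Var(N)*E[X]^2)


Var(S) = E[N]*Var(X) + Var(N)*E[X]^2
= 74*4526709 + 18*18556^2
= 334976466 + 6197852448
= 6.5328e+09


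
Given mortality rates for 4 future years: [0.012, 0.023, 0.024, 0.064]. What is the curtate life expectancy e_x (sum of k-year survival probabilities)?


e_x = sum_{k=1}^{n} k_p_x
k_p_x values:
  1_p_x = 0.988
  2_p_x = 0.965276
  3_p_x = 0.942109
  4_p_x = 0.881814
e_x = 3.7772


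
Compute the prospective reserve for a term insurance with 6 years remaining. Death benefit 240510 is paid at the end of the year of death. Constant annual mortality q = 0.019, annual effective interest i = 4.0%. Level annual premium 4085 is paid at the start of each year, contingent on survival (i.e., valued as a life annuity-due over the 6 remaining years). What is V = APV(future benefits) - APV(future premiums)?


v = 1/(1+i) = 0.961538
APV(future benefits) per unit = sum_{k=0}^{5} k_p_x * q * v^(k+1) = 0.095196
APV(future benefits) = 240510 * 0.095196 = 22895.5921
Life annuity-due factor ä_{x:6} = sum_{k=0}^{5} k_p_x * v^k = 5.210729
APV(future premiums) = 4085 * 5.210729 = 21285.8276
V = 22895.5921 - 21285.8276
= 1609.7645


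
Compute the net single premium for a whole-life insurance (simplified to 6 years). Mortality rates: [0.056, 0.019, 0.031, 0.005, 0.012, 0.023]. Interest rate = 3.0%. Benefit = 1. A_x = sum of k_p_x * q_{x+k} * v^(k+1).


v = 0.970874
Year 0: k_p_x=1.0, q=0.056, term=0.054369
Year 1: k_p_x=0.944, q=0.019, term=0.016906
Year 2: k_p_x=0.926064, q=0.031, term=0.026272
Year 3: k_p_x=0.897356, q=0.005, term=0.003986
Year 4: k_p_x=0.892869, q=0.012, term=0.009242
Year 5: k_p_x=0.882155, q=0.023, term=0.016992
A_x = 0.1278


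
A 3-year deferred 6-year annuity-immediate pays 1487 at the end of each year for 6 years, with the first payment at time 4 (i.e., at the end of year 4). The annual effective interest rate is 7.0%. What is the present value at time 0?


PV at time 3 of the 6-year annuity-immediate:
a_n = 1487 * (1-(1+0.07)^(-6))/0.07 = 7087.8445
Discount back 3 years to time 0:
PV = 7087.8445 * (1+0.07)^(-3)
= 7087.8445 * 0.816298
= 5785.7924


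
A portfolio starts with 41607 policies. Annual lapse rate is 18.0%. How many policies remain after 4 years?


remaining = initial * (1 - lapse)^years
= 41607 * (1 - 0.18)^4
= 41607 * 0.452122
= 18811.4301


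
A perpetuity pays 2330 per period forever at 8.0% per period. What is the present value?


PV = PMT / i
= 2330 / 0.08
= 29125.0


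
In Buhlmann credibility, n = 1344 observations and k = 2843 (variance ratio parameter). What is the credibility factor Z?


Z = n / (n + k)
= 1344 / (1344 + 2843)
= 1344 / 4187
= 0.321


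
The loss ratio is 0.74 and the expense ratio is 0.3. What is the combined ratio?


Combined ratio = loss ratio + expense ratio
= 0.74 + 0.3
= 1.04


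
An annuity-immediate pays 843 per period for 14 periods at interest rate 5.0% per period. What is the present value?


PV = PMT * (1 - (1+i)^(-n)) / i
= 843 * (1 - (1+0.05)^(-14)) / 0.05
= 843 * (1 - 0.505068) / 0.05
= 843 * 9.898641
= 8344.5543


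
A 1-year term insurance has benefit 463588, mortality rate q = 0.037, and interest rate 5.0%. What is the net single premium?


NSP = benefit * q * v
v = 1/(1+i) = 0.952381
NSP = 463588 * 0.037 * 0.952381
= 16335.9581


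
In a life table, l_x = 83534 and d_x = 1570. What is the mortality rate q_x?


q_x = d_x / l_x
= 1570 / 83534
= 0.0188


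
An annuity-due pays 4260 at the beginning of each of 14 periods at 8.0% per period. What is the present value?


PV_due = PMT * (1-(1+i)^(-n))/i * (1+i)
PV_immediate = 35120.4495
PV_due = 35120.4495 * 1.08
= 37930.0855


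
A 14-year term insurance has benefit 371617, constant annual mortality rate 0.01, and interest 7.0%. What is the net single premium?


NSP = benefit * sum_{k=0}^{n-1} k_p_x * q * v^(k+1)
With constant q=0.01, v=0.934579
Sum = 0.082886
NSP = 371617 * 0.082886
= 30801.7257


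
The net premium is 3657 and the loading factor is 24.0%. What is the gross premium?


Gross = net * (1 + loading)
= 3657 * (1 + 0.24)
= 3657 * 1.24
= 4534.68


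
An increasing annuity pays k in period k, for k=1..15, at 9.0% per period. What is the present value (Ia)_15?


(Ia)_n = sum_{k=1}^{n} k * v^k, v = 1/(1+i)
v = 0.917431
Sum computed term by term:
(Ia)_15 = 51.8676


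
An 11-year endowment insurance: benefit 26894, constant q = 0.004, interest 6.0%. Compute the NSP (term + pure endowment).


Term component = 833.6015
Pure endowment = 11_p_x * v^11 * benefit = 0.95687 * 0.526788 * 26894 = 13556.376
NSP = 14389.9775


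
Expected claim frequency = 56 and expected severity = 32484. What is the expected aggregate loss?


E[S] = E[N] * E[X]
= 56 * 32484
= 1.8191e+06


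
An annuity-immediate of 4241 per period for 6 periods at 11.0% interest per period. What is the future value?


FV = PMT * ((1+i)^n - 1) / i
= 4241 * ((1.11)^6 - 1) / 0.11
= 4241 * (1.870415 - 1) / 0.11
= 33558.4374


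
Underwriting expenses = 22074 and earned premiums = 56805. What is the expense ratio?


Expense ratio = expenses / premiums
= 22074 / 56805
= 0.3886


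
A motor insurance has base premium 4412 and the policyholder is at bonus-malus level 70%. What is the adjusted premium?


adjusted = base * BM_level / 100
= 4412 * 70 / 100
= 4412 * 0.7
= 3088.4


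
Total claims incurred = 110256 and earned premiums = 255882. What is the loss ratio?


Loss ratio = claims / premiums
= 110256 / 255882
= 0.4309


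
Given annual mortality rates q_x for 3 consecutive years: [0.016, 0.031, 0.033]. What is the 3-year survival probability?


p_k = 1 - q_k for each year
Survival = product of (1 - q_k)
= 0.984 * 0.969 * 0.967
= 0.922


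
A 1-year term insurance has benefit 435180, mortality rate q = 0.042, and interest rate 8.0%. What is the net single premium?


NSP = benefit * q * v
v = 1/(1+i) = 0.925926
NSP = 435180 * 0.042 * 0.925926
= 16923.6667


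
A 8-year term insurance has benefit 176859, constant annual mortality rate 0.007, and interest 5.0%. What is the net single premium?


NSP = benefit * sum_{k=0}^{n-1} k_p_x * q * v^(k+1)
With constant q=0.007, v=0.952381
Sum = 0.044229
NSP = 176859 * 0.044229
= 7822.2419


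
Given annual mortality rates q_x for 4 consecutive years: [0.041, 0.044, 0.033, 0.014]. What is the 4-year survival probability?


p_k = 1 - q_k for each year
Survival = product of (1 - q_k)
= 0.959 * 0.956 * 0.967 * 0.986
= 0.8741


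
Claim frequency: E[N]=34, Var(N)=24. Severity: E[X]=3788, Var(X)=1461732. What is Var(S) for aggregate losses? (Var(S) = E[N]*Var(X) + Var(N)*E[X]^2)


Var(S) = E[N]*Var(X) + Var(N)*E[X]^2
= 34*1461732 + 24*3788^2
= 49698888 + 344374656
= 3.9407e+08


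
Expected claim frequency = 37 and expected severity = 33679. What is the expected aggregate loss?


E[S] = E[N] * E[X]
= 37 * 33679
= 1.2461e+06


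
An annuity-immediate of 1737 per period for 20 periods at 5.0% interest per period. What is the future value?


FV = PMT * ((1+i)^n - 1) / i
= 1737 * ((1.05)^20 - 1) / 0.05
= 1737 * (2.653298 - 1) / 0.05
= 57435.5623


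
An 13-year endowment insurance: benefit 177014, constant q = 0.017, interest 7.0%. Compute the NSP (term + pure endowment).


Term component = 23103.6012
Pure endowment = 13_p_x * v^13 * benefit = 0.800195 * 0.414964 * 177014 = 58777.9233
NSP = 81881.5245


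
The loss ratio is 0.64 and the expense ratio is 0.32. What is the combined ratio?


Combined ratio = loss ratio + expense ratio
= 0.64 + 0.32
= 0.96


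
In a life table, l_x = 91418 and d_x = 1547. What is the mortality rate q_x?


q_x = d_x / l_x
= 1547 / 91418
= 0.0169


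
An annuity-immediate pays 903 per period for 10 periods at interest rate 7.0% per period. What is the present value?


PV = PMT * (1 - (1+i)^(-n)) / i
= 903 * (1 - (1+0.07)^(-10)) / 0.07
= 903 * (1 - 0.508349) / 0.07
= 903 * 7.023582
= 6342.2941


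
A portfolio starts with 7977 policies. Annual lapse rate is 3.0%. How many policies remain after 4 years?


remaining = initial * (1 - lapse)^years
= 7977 * (1 - 0.03)^4
= 7977 * 0.885293
= 7061.9807


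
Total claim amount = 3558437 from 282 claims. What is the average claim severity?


severity = total / number
= 3558437 / 282
= 12618.5709


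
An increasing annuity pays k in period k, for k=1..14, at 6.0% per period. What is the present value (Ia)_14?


(Ia)_n = sum_{k=1}^{n} k * v^k, v = 1/(1+i)
v = 0.943396
Sum computed term by term:
(Ia)_14 = 61.0078


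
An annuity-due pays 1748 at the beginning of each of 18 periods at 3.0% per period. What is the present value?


PV_due = PMT * (1-(1+i)^(-n))/i * (1+i)
PV_immediate = 24041.1409
PV_due = 24041.1409 * 1.03
= 24762.3751


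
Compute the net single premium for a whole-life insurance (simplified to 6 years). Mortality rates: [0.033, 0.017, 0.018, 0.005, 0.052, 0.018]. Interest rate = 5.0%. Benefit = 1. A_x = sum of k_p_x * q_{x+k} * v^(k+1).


v = 0.952381
Year 0: k_p_x=1.0, q=0.033, term=0.031429
Year 1: k_p_x=0.967, q=0.017, term=0.014911
Year 2: k_p_x=0.950561, q=0.018, term=0.01478
Year 3: k_p_x=0.933451, q=0.005, term=0.00384
Year 4: k_p_x=0.928784, q=0.052, term=0.037842
Year 5: k_p_x=0.880487, q=0.018, term=0.011827
A_x = 0.1146


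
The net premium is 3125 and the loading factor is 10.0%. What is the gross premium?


Gross = net * (1 + loading)
= 3125 * (1 + 0.1)
= 3125 * 1.1
= 3437.5


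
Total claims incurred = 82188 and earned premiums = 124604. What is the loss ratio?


Loss ratio = claims / premiums
= 82188 / 124604
= 0.6596


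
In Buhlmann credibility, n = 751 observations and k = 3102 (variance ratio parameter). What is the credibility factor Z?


Z = n / (n + k)
= 751 / (751 + 3102)
= 751 / 3853
= 0.1949


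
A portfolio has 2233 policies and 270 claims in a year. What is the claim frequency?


frequency = claims / policies
= 270 / 2233
= 0.1209


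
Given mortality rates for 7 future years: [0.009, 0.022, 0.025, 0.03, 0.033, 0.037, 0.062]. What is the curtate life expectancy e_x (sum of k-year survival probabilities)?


e_x = sum_{k=1}^{n} k_p_x
k_p_x values:
  1_p_x = 0.991
  2_p_x = 0.969198
  3_p_x = 0.944968
  4_p_x = 0.916619
  5_p_x = 0.886371
  6_p_x = 0.853575
  7_p_x = 0.800653
e_x = 6.3624


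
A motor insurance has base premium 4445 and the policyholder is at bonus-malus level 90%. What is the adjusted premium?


adjusted = base * BM_level / 100
= 4445 * 90 / 100
= 4445 * 0.9
= 4000.5


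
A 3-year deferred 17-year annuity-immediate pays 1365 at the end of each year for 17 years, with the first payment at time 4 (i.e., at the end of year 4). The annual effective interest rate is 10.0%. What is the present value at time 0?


PV at time 3 of the 17-year annuity-immediate:
a_n = 1365 * (1-(1+0.1)^(-17))/0.1 = 10949.4203
Discount back 3 years to time 0:
PV = 10949.4203 * (1+0.1)^(-3)
= 10949.4203 * 0.751315
= 8226.4615


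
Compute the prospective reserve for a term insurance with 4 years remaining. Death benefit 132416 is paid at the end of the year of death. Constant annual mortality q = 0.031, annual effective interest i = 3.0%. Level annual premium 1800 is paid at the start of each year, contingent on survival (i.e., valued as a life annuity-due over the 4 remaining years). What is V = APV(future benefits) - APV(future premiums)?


v = 1/(1+i) = 0.970874
APV(future benefits) per unit = sum_{k=0}^{3} k_p_x * q * v^(k+1) = 0.11011
APV(future benefits) = 132416 * 0.11011 = 14580.28
Life annuity-due factor ä_{x:4} = sum_{k=0}^{3} k_p_x * v^k = 3.658482
APV(future premiums) = 1800 * 3.658482 = 6585.2677
V = 14580.28 - 6585.2677
= 7995.0123


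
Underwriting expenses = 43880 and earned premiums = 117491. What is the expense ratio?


Expense ratio = expenses / premiums
= 43880 / 117491
= 0.3735


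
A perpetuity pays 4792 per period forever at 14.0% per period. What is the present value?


PV = PMT / i
= 4792 / 0.14
= 34228.5714


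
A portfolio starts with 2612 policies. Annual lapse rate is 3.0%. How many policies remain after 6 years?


remaining = initial * (1 - lapse)^years
= 2612 * (1 - 0.03)^6
= 2612 * 0.832972
= 2175.7229


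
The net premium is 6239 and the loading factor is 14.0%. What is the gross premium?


Gross = net * (1 + loading)
= 6239 * (1 + 0.14)
= 6239 * 1.14
= 7112.46


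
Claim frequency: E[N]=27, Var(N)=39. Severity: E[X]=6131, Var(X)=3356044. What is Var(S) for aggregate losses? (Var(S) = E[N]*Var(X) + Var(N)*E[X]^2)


Var(S) = E[N]*Var(X) + Var(N)*E[X]^2
= 27*3356044 + 39*6131^2
= 90613188 + 1465977279
= 1.5566e+09


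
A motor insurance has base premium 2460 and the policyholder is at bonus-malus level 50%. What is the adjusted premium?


adjusted = base * BM_level / 100
= 2460 * 50 / 100
= 2460 * 0.5
= 1230.0


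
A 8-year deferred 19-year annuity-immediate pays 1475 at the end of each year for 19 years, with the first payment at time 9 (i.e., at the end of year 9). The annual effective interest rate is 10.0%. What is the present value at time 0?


PV at time 8 of the 19-year annuity-immediate:
a_n = 1475 * (1-(1+0.1)^(-19))/0.1 = 12338.2571
Discount back 8 years to time 0:
PV = 12338.2571 * (1+0.1)^(-8)
= 12338.2571 * 0.466507
= 5755.888


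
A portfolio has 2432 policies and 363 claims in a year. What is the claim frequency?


frequency = claims / policies
= 363 / 2432
= 0.1493


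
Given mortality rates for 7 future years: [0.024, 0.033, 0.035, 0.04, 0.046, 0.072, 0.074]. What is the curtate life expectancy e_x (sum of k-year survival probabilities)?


e_x = sum_{k=1}^{n} k_p_x
k_p_x values:
  1_p_x = 0.976
  2_p_x = 0.943792
  3_p_x = 0.910759
  4_p_x = 0.874329
  5_p_x = 0.83411
  6_p_x = 0.774054
  7_p_x = 0.716774
e_x = 6.0298


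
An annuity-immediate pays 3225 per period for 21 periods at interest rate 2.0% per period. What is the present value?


PV = PMT * (1 - (1+i)^(-n)) / i
= 3225 * (1 - (1+0.02)^(-21)) / 0.02
= 3225 * (1 - 0.659776) / 0.02
= 3225 * 17.011209
= 54861.1495


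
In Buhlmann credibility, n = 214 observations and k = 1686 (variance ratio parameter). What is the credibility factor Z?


Z = n / (n + k)
= 214 / (214 + 1686)
= 214 / 1900
= 0.1126


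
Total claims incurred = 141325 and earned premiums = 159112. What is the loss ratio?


Loss ratio = claims / premiums
= 141325 / 159112
= 0.8882
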